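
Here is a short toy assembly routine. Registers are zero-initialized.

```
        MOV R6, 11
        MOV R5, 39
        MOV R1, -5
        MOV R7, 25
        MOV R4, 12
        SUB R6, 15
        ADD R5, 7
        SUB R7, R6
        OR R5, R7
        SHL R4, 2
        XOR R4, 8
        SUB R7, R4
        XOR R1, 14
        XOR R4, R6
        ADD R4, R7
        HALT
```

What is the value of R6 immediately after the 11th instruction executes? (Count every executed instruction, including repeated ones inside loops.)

-4

R6=11
R5=39
R1=-5
R7=25
R4=12
R6=11-15=-4
R5=39+7=46
R7=25-(-4)=29
R5=46|29=63
R4=12<<2=48
R4=48^8=56
After step 11: R6 = -4.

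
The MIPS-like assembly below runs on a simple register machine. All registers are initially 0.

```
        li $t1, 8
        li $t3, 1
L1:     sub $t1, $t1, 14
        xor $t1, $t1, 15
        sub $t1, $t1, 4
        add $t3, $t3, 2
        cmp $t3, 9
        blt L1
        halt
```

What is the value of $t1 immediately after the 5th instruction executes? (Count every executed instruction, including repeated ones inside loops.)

li $t1, 8 → $t1=8
li $t3, 1 → $t3=1
sub $t1, $t1, 14 → $t1=8-14=-6
xor $t1, $t1, 15 → $t1=(-6)^15=-11
sub $t1, $t1, 4 → $t1=(-11)-4=-15
After step 5: $t1 = -15.

-15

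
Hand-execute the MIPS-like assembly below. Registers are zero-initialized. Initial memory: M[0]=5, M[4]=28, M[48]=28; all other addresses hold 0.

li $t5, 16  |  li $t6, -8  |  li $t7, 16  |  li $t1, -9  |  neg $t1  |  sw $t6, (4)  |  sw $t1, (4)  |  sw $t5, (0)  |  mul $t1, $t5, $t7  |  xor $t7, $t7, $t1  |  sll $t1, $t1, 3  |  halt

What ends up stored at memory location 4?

9

$t5=16
$t6=-8
$t7=16
$t1=-9
$t1=-(-9)=9
sw $t6, (4) → M[4]=-8
sw $t1, (4) → M[4]=9
sw $t5, (0) → M[0]=16
$t1=16*16=256
$t7=16^256=272
$t1=256<<3=2048
halt.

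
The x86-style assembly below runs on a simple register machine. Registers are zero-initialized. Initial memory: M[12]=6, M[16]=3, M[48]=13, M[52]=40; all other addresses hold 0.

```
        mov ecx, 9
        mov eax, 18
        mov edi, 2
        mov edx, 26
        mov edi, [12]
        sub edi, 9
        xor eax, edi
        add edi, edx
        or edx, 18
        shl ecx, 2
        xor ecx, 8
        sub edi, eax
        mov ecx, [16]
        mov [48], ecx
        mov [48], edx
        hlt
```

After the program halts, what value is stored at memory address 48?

mov ecx, 9 → ecx=9
mov eax, 18 → eax=18
mov edi, 2 → edi=2
mov edx, 26 → edx=26
mov edi, [12] → edi=M[12]=6
sub edi, 9 → edi=6-9=-3
xor eax, edi → eax=18^(-3)=-17
add edi, edx → edi=(-3)+26=23
or edx, 18 → edx=26|18=26
shl ecx, 2 → ecx=9<<2=36
xor ecx, 8 → ecx=36^8=44
sub edi, eax → edi=23-(-17)=40
mov ecx, [16] → ecx=M[16]=3
mov [48], ecx → M[48]=3
mov [48], edx → M[48]=26
halt.

26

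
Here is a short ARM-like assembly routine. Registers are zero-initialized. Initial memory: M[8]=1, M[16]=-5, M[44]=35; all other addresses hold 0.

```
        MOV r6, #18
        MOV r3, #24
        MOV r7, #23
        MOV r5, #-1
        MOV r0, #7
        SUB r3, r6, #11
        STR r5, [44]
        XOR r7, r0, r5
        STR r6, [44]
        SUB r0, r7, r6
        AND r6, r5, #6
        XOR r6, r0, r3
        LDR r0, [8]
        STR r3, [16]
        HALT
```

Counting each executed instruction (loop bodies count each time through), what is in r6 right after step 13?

-31

r6=18
r3=24
r7=23
r5=-1
r0=7
r3=18-11=7
STR r5, [44] → M[44]=-1
r7=7^(-1)=-8
STR r6, [44] → M[44]=18
r0=(-8)-18=-26
r6=(-1)&6=6
r6=(-26)^7=-31
r0=M[8]=1
After step 13: r6 = -31.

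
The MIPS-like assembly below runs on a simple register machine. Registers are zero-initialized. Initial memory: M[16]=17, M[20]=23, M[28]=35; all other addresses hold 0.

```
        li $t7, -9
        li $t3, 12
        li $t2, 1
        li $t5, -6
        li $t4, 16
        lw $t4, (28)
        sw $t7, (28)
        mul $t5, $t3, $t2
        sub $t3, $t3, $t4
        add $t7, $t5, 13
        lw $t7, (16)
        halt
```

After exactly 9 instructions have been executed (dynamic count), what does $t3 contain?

-23

$t7=-9
$t3=12
$t2=1
$t5=-6
$t4=16
$t4=M[28]=35
sw $t7, (28) → M[28]=-9
$t5=12*1=12
$t3=12-35=-23
After step 9: $t3 = -23.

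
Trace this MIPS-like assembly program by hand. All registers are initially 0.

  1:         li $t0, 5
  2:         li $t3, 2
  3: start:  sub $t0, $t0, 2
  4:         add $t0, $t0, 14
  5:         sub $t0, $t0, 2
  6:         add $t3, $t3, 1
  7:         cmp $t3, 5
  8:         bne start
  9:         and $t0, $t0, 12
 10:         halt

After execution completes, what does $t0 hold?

0

$t0=5
$t3=2
$t0=5-2=3
$t0=3+14=17
$t0=17-2=15
$t3=2+1=3
cmp $t3, 5  (cmp 3,5)
bne start: taken
$t0=15-2=13
$t0=13+14=27
$t0=27-2=25
$t3=3+1=4
cmp $t3, 5  (cmp 4,5)
bne start: taken
$t0=25-2=23
$t0=23+14=37
$t0=37-2=35
$t3=4+1=5
cmp $t3, 5  (cmp 5,5)
bne start: not taken
$t0=35&12=0
halt.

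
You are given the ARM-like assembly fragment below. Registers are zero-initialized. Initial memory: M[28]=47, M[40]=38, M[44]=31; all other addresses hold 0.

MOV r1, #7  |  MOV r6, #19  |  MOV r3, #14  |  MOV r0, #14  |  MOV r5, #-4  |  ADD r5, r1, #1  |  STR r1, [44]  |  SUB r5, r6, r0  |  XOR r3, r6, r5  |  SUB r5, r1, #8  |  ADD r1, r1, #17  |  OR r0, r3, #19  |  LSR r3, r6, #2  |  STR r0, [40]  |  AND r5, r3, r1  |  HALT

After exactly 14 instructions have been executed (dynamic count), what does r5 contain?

MOV r1, #7 → r1=7
MOV r6, #19 → r6=19
MOV r3, #14 → r3=14
MOV r0, #14 → r0=14
MOV r5, #-4 → r5=-4
ADD r5, r1, #1 → r5=7+1=8
STR r1, [44] → M[44]=7
SUB r5, r6, r0 → r5=19-14=5
XOR r3, r6, r5 → r3=19^5=22
SUB r5, r1, #8 → r5=7-8=-1
ADD r1, r1, #17 → r1=7+17=24
OR r0, r3, #19 → r0=22|19=23
LSR r3, r6, #2 → r3=19>>2=4
STR r0, [40] → M[40]=23
After step 14: r5 = -1.

-1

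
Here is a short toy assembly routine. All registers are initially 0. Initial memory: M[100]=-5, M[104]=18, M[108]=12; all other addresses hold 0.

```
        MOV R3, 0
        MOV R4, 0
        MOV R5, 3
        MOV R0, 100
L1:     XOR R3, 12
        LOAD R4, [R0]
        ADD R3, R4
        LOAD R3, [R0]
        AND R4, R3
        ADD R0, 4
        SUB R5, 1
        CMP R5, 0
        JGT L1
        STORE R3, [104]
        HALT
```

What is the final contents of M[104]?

after MOV R3, 0: R3=0
after MOV R4, 0: R4=0
after MOV R5, 3: R5=3
after MOV R0, 100: R0=100
after XOR R3, 12: R3=0^12=12
after LOAD R4, [R0]: R4=M[100]=-5
after ADD R3, R4: R3=12+(-5)=7
after LOAD R3, [R0]: R3=M[100]=-5
after AND R4, R3: R4=(-5)&(-5)=-5
after ADD R0, 4: R0=100+4=104
after SUB R5, 1: R5=3-1=2
CMP R5, 0  (cmp 2,0)
JGT L1: taken
after XOR R3, 12: R3=(-5)^12=-9
after LOAD R4, [R0]: R4=M[104]=18
after ADD R3, R4: R3=(-9)+18=9
after LOAD R3, [R0]: R3=M[104]=18
after AND R4, R3: R4=18&18=18
after ADD R0, 4: R0=104+4=108
after SUB R5, 1: R5=2-1=1
CMP R5, 0  (cmp 1,0)
JGT L1: taken
after XOR R3, 12: R3=18^12=30
after LOAD R4, [R0]: R4=M[108]=12
after ADD R3, R4: R3=30+12=42
after LOAD R3, [R0]: R3=M[108]=12
after AND R4, R3: R4=12&12=12
after ADD R0, 4: R0=108+4=112
after SUB R5, 1: R5=1-1=0
CMP R5, 0  (cmp 0,0)
JGT L1: not taken
STORE R3, [104] → M[104]=12
halt.

12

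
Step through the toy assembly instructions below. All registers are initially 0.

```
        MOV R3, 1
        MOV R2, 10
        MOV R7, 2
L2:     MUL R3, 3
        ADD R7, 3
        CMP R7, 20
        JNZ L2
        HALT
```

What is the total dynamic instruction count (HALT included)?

R3=1
R2=10
R7=2
R3=1*3=3
R7=2+3=5
CMP R7, 20  (cmp 5,20)
JNZ L2: taken
R3=3*3=9
R7=5+3=8
CMP R7, 20  (cmp 8,20)
JNZ L2: taken
R3=9*3=27
R7=8+3=11
CMP R7, 20  (cmp 11,20)
JNZ L2: taken
R3=27*3=81
R7=11+3=14
CMP R7, 20  (cmp 14,20)
JNZ L2: taken
R3=81*3=243
R7=14+3=17
CMP R7, 20  (cmp 17,20)
JNZ L2: taken
R3=243*3=729
R7=17+3=20
CMP R7, 20  (cmp 20,20)
JNZ L2: not taken
halt.
Total executed instructions: 28.

28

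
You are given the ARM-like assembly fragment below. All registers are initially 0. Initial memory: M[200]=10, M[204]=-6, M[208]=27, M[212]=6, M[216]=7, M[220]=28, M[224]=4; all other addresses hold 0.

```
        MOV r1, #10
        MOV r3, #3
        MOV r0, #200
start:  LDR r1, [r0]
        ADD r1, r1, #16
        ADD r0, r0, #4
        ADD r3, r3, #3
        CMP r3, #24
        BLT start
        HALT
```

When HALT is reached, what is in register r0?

228

MOV r1, #10 → r1=10
MOV r3, #3 → r3=3
MOV r0, #200 → r0=200
LDR r1, [r0] → r1=M[200]=10
ADD r1, r1, #16 → r1=10+16=26
ADD r0, r0, #4 → r0=200+4=204
ADD r3, r3, #3 → r3=3+3=6
CMP r3, #24  (cmp 6,24)
BLT start: taken
LDR r1, [r0] → r1=M[204]=-6
ADD r1, r1, #16 → r1=(-6)+16=10
ADD r0, r0, #4 → r0=204+4=208
ADD r3, r3, #3 → r3=6+3=9
CMP r3, #24  (cmp 9,24)
BLT start: taken
LDR r1, [r0] → r1=M[208]=27
ADD r1, r1, #16 → r1=27+16=43
ADD r0, r0, #4 → r0=208+4=212
ADD r3, r3, #3 → r3=9+3=12
CMP r3, #24  (cmp 12,24)
BLT start: taken
LDR r1, [r0] → r1=M[212]=6
ADD r1, r1, #16 → r1=6+16=22
ADD r0, r0, #4 → r0=212+4=216
ADD r3, r3, #3 → r3=12+3=15
CMP r3, #24  (cmp 15,24)
BLT start: taken
LDR r1, [r0] → r1=M[216]=7
ADD r1, r1, #16 → r1=7+16=23
ADD r0, r0, #4 → r0=216+4=220
ADD r3, r3, #3 → r3=15+3=18
CMP r3, #24  (cmp 18,24)
BLT start: taken
LDR r1, [r0] → r1=M[220]=28
ADD r1, r1, #16 → r1=28+16=44
ADD r0, r0, #4 → r0=220+4=224
ADD r3, r3, #3 → r3=18+3=21
CMP r3, #24  (cmp 21,24)
BLT start: taken
LDR r1, [r0] → r1=M[224]=4
ADD r1, r1, #16 → r1=4+16=20
ADD r0, r0, #4 → r0=224+4=228
ADD r3, r3, #3 → r3=21+3=24
CMP r3, #24  (cmp 24,24)
BLT start: not taken
halt.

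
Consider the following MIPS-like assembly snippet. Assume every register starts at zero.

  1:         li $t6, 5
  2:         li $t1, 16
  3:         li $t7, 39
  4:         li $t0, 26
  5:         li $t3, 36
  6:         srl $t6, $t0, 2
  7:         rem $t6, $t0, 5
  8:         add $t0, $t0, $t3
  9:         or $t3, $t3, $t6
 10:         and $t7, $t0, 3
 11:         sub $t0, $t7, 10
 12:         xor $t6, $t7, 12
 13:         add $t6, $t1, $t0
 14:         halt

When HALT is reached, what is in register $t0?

$t6=5
$t1=16
$t7=39
$t0=26
$t3=36
$t6=26>>2=6
$t6=26%5=1
$t0=26+36=62
$t3=36|1=37
$t7=62&3=2
$t0=2-10=-8
$t6=2^12=14
$t6=16+(-8)=8
halt.

-8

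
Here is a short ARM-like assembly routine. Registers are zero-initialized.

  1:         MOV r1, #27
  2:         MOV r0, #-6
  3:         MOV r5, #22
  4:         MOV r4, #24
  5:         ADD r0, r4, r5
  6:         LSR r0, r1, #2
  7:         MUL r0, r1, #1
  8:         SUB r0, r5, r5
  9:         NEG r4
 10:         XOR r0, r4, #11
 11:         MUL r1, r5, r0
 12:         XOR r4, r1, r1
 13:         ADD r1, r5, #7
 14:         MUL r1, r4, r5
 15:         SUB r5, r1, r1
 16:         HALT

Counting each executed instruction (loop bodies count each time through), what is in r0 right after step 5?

after MOV r1, #27: r1=27
after MOV r0, #-6: r0=-6
after MOV r5, #22: r5=22
after MOV r4, #24: r4=24
after ADD r0, r4, r5: r0=24+22=46
After step 5: r0 = 46.

46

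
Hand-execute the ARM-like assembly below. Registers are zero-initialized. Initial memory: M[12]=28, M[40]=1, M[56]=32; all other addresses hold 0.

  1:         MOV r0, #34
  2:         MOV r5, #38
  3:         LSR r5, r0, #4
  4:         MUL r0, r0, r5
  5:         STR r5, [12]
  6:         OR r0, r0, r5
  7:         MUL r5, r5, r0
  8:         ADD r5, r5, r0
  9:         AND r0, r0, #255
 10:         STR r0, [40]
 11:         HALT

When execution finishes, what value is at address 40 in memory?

70

r0=34
r5=38
r5=34>>4=2
r0=34*2=68
STR r5, [12] → M[12]=2
r0=68|2=70
r5=2*70=140
r5=140+70=210
r0=70&255=70
STR r0, [40] → M[40]=70
halt.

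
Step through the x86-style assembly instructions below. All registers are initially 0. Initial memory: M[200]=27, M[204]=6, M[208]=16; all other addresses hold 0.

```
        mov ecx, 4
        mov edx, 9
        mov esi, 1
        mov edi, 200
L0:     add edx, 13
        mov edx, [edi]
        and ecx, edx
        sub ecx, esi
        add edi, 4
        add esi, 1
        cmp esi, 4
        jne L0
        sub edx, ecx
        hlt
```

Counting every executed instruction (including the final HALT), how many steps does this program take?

ecx=4
edx=9
esi=1
edi=200
edx=9+13=22
edx=M[200]=27
ecx=4&27=0
ecx=0-1=-1
edi=200+4=204
esi=1+1=2
cmp esi, 4  (cmp 2,4)
jne L0: taken
edx=27+13=40
edx=M[204]=6
ecx=(-1)&6=6
ecx=6-2=4
edi=204+4=208
esi=2+1=3
cmp esi, 4  (cmp 3,4)
jne L0: taken
edx=6+13=19
edx=M[208]=16
ecx=4&16=0
ecx=0-3=-3
edi=208+4=212
esi=3+1=4
cmp esi, 4  (cmp 4,4)
jne L0: not taken
edx=16-(-3)=19
halt.
Total executed instructions: 30.

30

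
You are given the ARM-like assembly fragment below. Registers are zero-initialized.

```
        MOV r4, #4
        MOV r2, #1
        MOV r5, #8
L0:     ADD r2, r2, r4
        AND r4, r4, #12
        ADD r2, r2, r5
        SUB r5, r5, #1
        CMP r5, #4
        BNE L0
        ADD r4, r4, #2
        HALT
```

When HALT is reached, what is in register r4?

6

MOV r4, #4 → r4=4
MOV r2, #1 → r2=1
MOV r5, #8 → r5=8
ADD r2, r2, r4 → r2=1+4=5
AND r4, r4, #12 → r4=4&12=4
ADD r2, r2, r5 → r2=5+8=13
SUB r5, r5, #1 → r5=8-1=7
CMP r5, #4  (cmp 7,4)
BNE L0: taken
ADD r2, r2, r4 → r2=13+4=17
AND r4, r4, #12 → r4=4&12=4
ADD r2, r2, r5 → r2=17+7=24
SUB r5, r5, #1 → r5=7-1=6
CMP r5, #4  (cmp 6,4)
BNE L0: taken
ADD r2, r2, r4 → r2=24+4=28
AND r4, r4, #12 → r4=4&12=4
ADD r2, r2, r5 → r2=28+6=34
SUB r5, r5, #1 → r5=6-1=5
CMP r5, #4  (cmp 5,4)
BNE L0: taken
ADD r2, r2, r4 → r2=34+4=38
AND r4, r4, #12 → r4=4&12=4
ADD r2, r2, r5 → r2=38+5=43
SUB r5, r5, #1 → r5=5-1=4
CMP r5, #4  (cmp 4,4)
BNE L0: not taken
ADD r4, r4, #2 → r4=4+2=6
halt.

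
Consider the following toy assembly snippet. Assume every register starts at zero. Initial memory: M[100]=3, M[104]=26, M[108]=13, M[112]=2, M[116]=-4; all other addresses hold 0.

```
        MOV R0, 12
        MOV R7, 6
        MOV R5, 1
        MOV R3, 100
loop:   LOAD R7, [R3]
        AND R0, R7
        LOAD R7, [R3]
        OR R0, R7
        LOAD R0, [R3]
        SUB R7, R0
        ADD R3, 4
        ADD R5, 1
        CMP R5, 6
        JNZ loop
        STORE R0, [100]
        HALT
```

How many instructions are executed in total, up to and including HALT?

MOV R0, 12 → R0=12
MOV R7, 6 → R7=6
MOV R5, 1 → R5=1
MOV R3, 100 → R3=100
LOAD R7, [R3] → R7=M[100]=3
AND R0, R7 → R0=12&3=0
LOAD R7, [R3] → R7=M[100]=3
OR R0, R7 → R0=0|3=3
LOAD R0, [R3] → R0=M[100]=3
SUB R7, R0 → R7=3-3=0
ADD R3, 4 → R3=100+4=104
ADD R5, 1 → R5=1+1=2
CMP R5, 6  (cmp 2,6)
JNZ loop: taken
LOAD R7, [R3] → R7=M[104]=26
AND R0, R7 → R0=3&26=2
LOAD R7, [R3] → R7=M[104]=26
OR R0, R7 → R0=2|26=26
LOAD R0, [R3] → R0=M[104]=26
SUB R7, R0 → R7=26-26=0
ADD R3, 4 → R3=104+4=108
ADD R5, 1 → R5=2+1=3
CMP R5, 6  (cmp 3,6)
JNZ loop: taken
LOAD R7, [R3] → R7=M[108]=13
AND R0, R7 → R0=26&13=8
LOAD R7, [R3] → R7=M[108]=13
OR R0, R7 → R0=8|13=13
LOAD R0, [R3] → R0=M[108]=13
SUB R7, R0 → R7=13-13=0
ADD R3, 4 → R3=108+4=112
ADD R5, 1 → R5=3+1=4
CMP R5, 6  (cmp 4,6)
JNZ loop: taken
LOAD R7, [R3] → R7=M[112]=2
AND R0, R7 → R0=13&2=0
LOAD R7, [R3] → R7=M[112]=2
OR R0, R7 → R0=0|2=2
LOAD R0, [R3] → R0=M[112]=2
SUB R7, R0 → R7=2-2=0
ADD R3, 4 → R3=112+4=116
ADD R5, 1 → R5=4+1=5
CMP R5, 6  (cmp 5,6)
JNZ loop: taken
LOAD R7, [R3] → R7=M[116]=-4
AND R0, R7 → R0=2&(-4)=0
LOAD R7, [R3] → R7=M[116]=-4
OR R0, R7 → R0=0|(-4)=-4
LOAD R0, [R3] → R0=M[116]=-4
SUB R7, R0 → R7=(-4)-(-4)=0
ADD R3, 4 → R3=116+4=120
ADD R5, 1 → R5=5+1=6
CMP R5, 6  (cmp 6,6)
JNZ loop: not taken
STORE R0, [100] → M[100]=-4
halt.
Total executed instructions: 56.

56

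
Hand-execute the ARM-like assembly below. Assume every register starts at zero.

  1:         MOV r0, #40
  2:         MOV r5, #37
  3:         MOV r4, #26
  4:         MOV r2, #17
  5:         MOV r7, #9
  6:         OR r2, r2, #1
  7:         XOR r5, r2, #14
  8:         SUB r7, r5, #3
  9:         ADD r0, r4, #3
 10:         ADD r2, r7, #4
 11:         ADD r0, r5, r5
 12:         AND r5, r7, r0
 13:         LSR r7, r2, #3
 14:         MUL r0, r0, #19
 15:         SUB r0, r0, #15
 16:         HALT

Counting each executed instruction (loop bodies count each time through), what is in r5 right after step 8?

MOV r0, #40 → r0=40
MOV r5, #37 → r5=37
MOV r4, #26 → r4=26
MOV r2, #17 → r2=17
MOV r7, #9 → r7=9
OR r2, r2, #1 → r2=17|1=17
XOR r5, r2, #14 → r5=17^14=31
SUB r7, r5, #3 → r7=31-3=28
After step 8: r5 = 31.

31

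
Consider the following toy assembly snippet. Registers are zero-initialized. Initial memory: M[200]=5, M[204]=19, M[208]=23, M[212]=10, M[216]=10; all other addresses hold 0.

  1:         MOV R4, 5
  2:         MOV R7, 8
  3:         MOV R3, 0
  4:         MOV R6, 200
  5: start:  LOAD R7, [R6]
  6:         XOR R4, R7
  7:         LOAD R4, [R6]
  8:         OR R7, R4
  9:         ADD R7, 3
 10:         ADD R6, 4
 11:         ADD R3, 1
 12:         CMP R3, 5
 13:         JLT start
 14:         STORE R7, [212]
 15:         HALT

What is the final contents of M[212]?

13

after MOV R4, 5: R4=5
after MOV R7, 8: R7=8
after MOV R3, 0: R3=0
after MOV R6, 200: R6=200
after LOAD R7, [R6]: R7=M[200]=5
after XOR R4, R7: R4=5^5=0
after LOAD R4, [R6]: R4=M[200]=5
after OR R7, R4: R7=5|5=5
after ADD R7, 3: R7=5+3=8
after ADD R6, 4: R6=200+4=204
after ADD R3, 1: R3=0+1=1
CMP R3, 5  (cmp 1,5)
JLT start: taken
after LOAD R7, [R6]: R7=M[204]=19
after XOR R4, R7: R4=5^19=22
after LOAD R4, [R6]: R4=M[204]=19
after OR R7, R4: R7=19|19=19
after ADD R7, 3: R7=19+3=22
after ADD R6, 4: R6=204+4=208
after ADD R3, 1: R3=1+1=2
CMP R3, 5  (cmp 2,5)
JLT start: taken
after LOAD R7, [R6]: R7=M[208]=23
after XOR R4, R7: R4=19^23=4
after LOAD R4, [R6]: R4=M[208]=23
after OR R7, R4: R7=23|23=23
after ADD R7, 3: R7=23+3=26
after ADD R6, 4: R6=208+4=212
after ADD R3, 1: R3=2+1=3
CMP R3, 5  (cmp 3,5)
JLT start: taken
after LOAD R7, [R6]: R7=M[212]=10
after XOR R4, R7: R4=23^10=29
after LOAD R4, [R6]: R4=M[212]=10
after OR R7, R4: R7=10|10=10
after ADD R7, 3: R7=10+3=13
after ADD R6, 4: R6=212+4=216
after ADD R3, 1: R3=3+1=4
CMP R3, 5  (cmp 4,5)
JLT start: taken
after LOAD R7, [R6]: R7=M[216]=10
after XOR R4, R7: R4=10^10=0
after LOAD R4, [R6]: R4=M[216]=10
after OR R7, R4: R7=10|10=10
after ADD R7, 3: R7=10+3=13
after ADD R6, 4: R6=216+4=220
after ADD R3, 1: R3=4+1=5
CMP R3, 5  (cmp 5,5)
JLT start: not taken
STORE R7, [212] → M[212]=13
halt.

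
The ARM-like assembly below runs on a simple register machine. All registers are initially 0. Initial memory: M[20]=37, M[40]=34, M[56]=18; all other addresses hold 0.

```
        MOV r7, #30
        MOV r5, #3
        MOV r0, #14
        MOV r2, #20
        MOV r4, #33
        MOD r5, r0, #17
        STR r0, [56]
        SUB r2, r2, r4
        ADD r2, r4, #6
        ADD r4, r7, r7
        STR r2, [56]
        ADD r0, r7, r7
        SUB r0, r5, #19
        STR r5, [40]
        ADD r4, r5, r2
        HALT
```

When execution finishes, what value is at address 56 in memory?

MOV r7, #30 → r7=30
MOV r5, #3 → r5=3
MOV r0, #14 → r0=14
MOV r2, #20 → r2=20
MOV r4, #33 → r4=33
MOD r5, r0, #17 → r5=14%17=14
STR r0, [56] → M[56]=14
SUB r2, r2, r4 → r2=20-33=-13
ADD r2, r4, #6 → r2=33+6=39
ADD r4, r7, r7 → r4=30+30=60
STR r2, [56] → M[56]=39
ADD r0, r7, r7 → r0=30+30=60
SUB r0, r5, #19 → r0=14-19=-5
STR r5, [40] → M[40]=14
ADD r4, r5, r2 → r4=14+39=53
halt.

39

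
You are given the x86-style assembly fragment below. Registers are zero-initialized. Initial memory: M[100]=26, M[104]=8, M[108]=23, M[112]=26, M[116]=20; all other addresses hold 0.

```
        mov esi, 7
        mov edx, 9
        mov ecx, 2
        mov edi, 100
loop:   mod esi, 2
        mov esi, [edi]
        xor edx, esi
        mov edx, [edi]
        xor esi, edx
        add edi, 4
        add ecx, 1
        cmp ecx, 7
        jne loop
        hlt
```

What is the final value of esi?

0

mov esi, 7 → esi=7
mov edx, 9 → edx=9
mov ecx, 2 → ecx=2
mov edi, 100 → edi=100
mod esi, 2 → esi=7%2=1
mov esi, [edi] → esi=M[100]=26
xor edx, esi → edx=9^26=19
mov edx, [edi] → edx=M[100]=26
xor esi, edx → esi=26^26=0
add edi, 4 → edi=100+4=104
add ecx, 1 → ecx=2+1=3
cmp ecx, 7  (cmp 3,7)
jne loop: taken
mod esi, 2 → esi=0%2=0
mov esi, [edi] → esi=M[104]=8
xor edx, esi → edx=26^8=18
mov edx, [edi] → edx=M[104]=8
xor esi, edx → esi=8^8=0
add edi, 4 → edi=104+4=108
add ecx, 1 → ecx=3+1=4
cmp ecx, 7  (cmp 4,7)
jne loop: taken
mod esi, 2 → esi=0%2=0
mov esi, [edi] → esi=M[108]=23
xor edx, esi → edx=8^23=31
mov edx, [edi] → edx=M[108]=23
xor esi, edx → esi=23^23=0
add edi, 4 → edi=108+4=112
add ecx, 1 → ecx=4+1=5
cmp ecx, 7  (cmp 5,7)
jne loop: taken
mod esi, 2 → esi=0%2=0
mov esi, [edi] → esi=M[112]=26
xor edx, esi → edx=23^26=13
mov edx, [edi] → edx=M[112]=26
xor esi, edx → esi=26^26=0
add edi, 4 → edi=112+4=116
add ecx, 1 → ecx=5+1=6
cmp ecx, 7  (cmp 6,7)
jne loop: taken
mod esi, 2 → esi=0%2=0
mov esi, [edi] → esi=M[116]=20
xor edx, esi → edx=26^20=14
mov edx, [edi] → edx=M[116]=20
xor esi, edx → esi=20^20=0
add edi, 4 → edi=116+4=120
add ecx, 1 → ecx=6+1=7
cmp ecx, 7  (cmp 7,7)
jne loop: not taken
halt.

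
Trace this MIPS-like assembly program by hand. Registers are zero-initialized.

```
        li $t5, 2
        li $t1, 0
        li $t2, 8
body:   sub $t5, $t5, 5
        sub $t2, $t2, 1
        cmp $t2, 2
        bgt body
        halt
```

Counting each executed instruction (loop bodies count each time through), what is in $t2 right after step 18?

4

after li $t5, 2: $t5=2
after li $t1, 0: $t1=0
after li $t2, 8: $t2=8
after sub $t5, $t5, 5: $t5=2-5=-3
after sub $t2, $t2, 1: $t2=8-1=7
cmp $t2, 2  (cmp 7,2)
bgt body: taken
after sub $t5, $t5, 5: $t5=(-3)-5=-8
after sub $t2, $t2, 1: $t2=7-1=6
cmp $t2, 2  (cmp 6,2)
bgt body: taken
after sub $t5, $t5, 5: $t5=(-8)-5=-13
after sub $t2, $t2, 1: $t2=6-1=5
cmp $t2, 2  (cmp 5,2)
bgt body: taken
after sub $t5, $t5, 5: $t5=(-13)-5=-18
after sub $t2, $t2, 1: $t2=5-1=4
cmp $t2, 2  (cmp 4,2)
After step 18: $t2 = 4.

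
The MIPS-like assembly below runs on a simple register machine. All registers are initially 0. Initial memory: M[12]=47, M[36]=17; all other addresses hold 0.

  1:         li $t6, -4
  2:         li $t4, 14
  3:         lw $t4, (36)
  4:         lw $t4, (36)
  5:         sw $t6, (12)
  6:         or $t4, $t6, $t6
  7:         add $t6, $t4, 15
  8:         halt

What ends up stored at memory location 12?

-4

after li $t6, -4: $t6=-4
after li $t4, 14: $t4=14
after lw $t4, (36): $t4=M[36]=17
after lw $t4, (36): $t4=M[36]=17
sw $t6, (12) → M[12]=-4
after or $t4, $t6, $t6: $t4=(-4)|(-4)=-4
after add $t6, $t4, 15: $t6=(-4)+15=11
halt.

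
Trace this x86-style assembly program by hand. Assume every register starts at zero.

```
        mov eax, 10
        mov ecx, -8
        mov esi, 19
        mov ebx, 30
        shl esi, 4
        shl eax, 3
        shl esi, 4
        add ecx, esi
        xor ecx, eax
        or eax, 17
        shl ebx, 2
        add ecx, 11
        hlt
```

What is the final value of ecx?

4787

eax=10
ecx=-8
esi=19
ebx=30
esi=19<<4=304
eax=10<<3=80
esi=304<<4=4864
ecx=(-8)+4864=4856
ecx=4856^80=4776
eax=80|17=81
ebx=30<<2=120
ecx=4776+11=4787
halt.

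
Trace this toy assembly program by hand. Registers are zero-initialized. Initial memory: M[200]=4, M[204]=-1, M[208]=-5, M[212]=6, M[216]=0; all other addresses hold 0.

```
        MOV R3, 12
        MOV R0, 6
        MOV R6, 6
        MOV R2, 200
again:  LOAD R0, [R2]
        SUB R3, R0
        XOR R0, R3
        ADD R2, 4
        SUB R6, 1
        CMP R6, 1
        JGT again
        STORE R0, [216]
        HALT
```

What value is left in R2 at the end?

220

after MOV R3, 12: R3=12
after MOV R0, 6: R0=6
after MOV R6, 6: R6=6
after MOV R2, 200: R2=200
after LOAD R0, [R2]: R0=M[200]=4
after SUB R3, R0: R3=12-4=8
after XOR R0, R3: R0=4^8=12
after ADD R2, 4: R2=200+4=204
after SUB R6, 1: R6=6-1=5
CMP R6, 1  (cmp 5,1)
JGT again: taken
after LOAD R0, [R2]: R0=M[204]=-1
after SUB R3, R0: R3=8-(-1)=9
after XOR R0, R3: R0=(-1)^9=-10
after ADD R2, 4: R2=204+4=208
after SUB R6, 1: R6=5-1=4
CMP R6, 1  (cmp 4,1)
JGT again: taken
after LOAD R0, [R2]: R0=M[208]=-5
after SUB R3, R0: R3=9-(-5)=14
after XOR R0, R3: R0=(-5)^14=-11
after ADD R2, 4: R2=208+4=212
after SUB R6, 1: R6=4-1=3
CMP R6, 1  (cmp 3,1)
JGT again: taken
after LOAD R0, [R2]: R0=M[212]=6
after SUB R3, R0: R3=14-6=8
after XOR R0, R3: R0=6^8=14
after ADD R2, 4: R2=212+4=216
after SUB R6, 1: R6=3-1=2
CMP R6, 1  (cmp 2,1)
JGT again: taken
after LOAD R0, [R2]: R0=M[216]=0
after SUB R3, R0: R3=8-0=8
after XOR R0, R3: R0=0^8=8
after ADD R2, 4: R2=216+4=220
after SUB R6, 1: R6=2-1=1
CMP R6, 1  (cmp 1,1)
JGT again: not taken
STORE R0, [216] → M[216]=8
halt.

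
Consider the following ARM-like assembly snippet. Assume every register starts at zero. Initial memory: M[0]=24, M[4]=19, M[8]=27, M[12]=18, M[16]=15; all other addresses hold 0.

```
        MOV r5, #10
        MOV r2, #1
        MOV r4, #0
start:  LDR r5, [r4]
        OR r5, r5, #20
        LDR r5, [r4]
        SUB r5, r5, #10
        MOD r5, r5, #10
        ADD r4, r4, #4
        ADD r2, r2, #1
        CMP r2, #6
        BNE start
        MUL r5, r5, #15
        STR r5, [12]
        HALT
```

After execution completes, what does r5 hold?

75

r5=10
r2=1
r4=0
r5=M[0]=24
r5=24|20=28
r5=M[0]=24
r5=24-10=14
r5=14%10=4
r4=0+4=4
r2=1+1=2
CMP r2, #6  (cmp 2,6)
BNE start: taken
r5=M[4]=19
r5=19|20=23
r5=M[4]=19
r5=19-10=9
r5=9%10=9
r4=4+4=8
r2=2+1=3
CMP r2, #6  (cmp 3,6)
BNE start: taken
r5=M[8]=27
r5=27|20=31
r5=M[8]=27
r5=27-10=17
r5=17%10=7
r4=8+4=12
r2=3+1=4
CMP r2, #6  (cmp 4,6)
BNE start: taken
r5=M[12]=18
r5=18|20=22
r5=M[12]=18
r5=18-10=8
r5=8%10=8
r4=12+4=16
r2=4+1=5
CMP r2, #6  (cmp 5,6)
BNE start: taken
r5=M[16]=15
r5=15|20=31
r5=M[16]=15
r5=15-10=5
r5=5%10=5
r4=16+4=20
r2=5+1=6
CMP r2, #6  (cmp 6,6)
BNE start: not taken
r5=5*15=75
STR r5, [12] → M[12]=75
halt.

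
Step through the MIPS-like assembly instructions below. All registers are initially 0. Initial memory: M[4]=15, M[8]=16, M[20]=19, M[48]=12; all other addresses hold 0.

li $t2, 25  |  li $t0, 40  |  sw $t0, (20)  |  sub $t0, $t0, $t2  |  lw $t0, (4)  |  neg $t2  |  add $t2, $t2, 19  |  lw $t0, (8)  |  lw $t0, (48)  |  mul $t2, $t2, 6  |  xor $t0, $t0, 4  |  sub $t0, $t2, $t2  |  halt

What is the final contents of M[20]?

40

after li $t2, 25: $t2=25
after li $t0, 40: $t0=40
sw $t0, (20) → M[20]=40
after sub $t0, $t0, $t2: $t0=40-25=15
after lw $t0, (4): $t0=M[4]=15
after neg $t2: $t2=-(25)=-25
after add $t2, $t2, 19: $t2=(-25)+19=-6
after lw $t0, (8): $t0=M[8]=16
after lw $t0, (48): $t0=M[48]=12
after mul $t2, $t2, 6: $t2=(-6)*6=-36
after xor $t0, $t0, 4: $t0=12^4=8
after sub $t0, $t2, $t2: $t0=(-36)-(-36)=0
halt.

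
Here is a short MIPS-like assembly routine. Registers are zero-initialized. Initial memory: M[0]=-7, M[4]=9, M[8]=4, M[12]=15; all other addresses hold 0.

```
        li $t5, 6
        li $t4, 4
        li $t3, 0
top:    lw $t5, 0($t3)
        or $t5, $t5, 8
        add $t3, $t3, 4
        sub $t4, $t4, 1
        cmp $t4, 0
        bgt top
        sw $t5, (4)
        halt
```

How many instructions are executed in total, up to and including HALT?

29

$t5=6
$t4=4
$t3=0
$t5=M[0]=-7
$t5=(-7)|8=-7
$t3=0+4=4
$t4=4-1=3
cmp $t4, 0  (cmp 3,0)
bgt top: taken
$t5=M[4]=9
$t5=9|8=9
$t3=4+4=8
$t4=3-1=2
cmp $t4, 0  (cmp 2,0)
bgt top: taken
$t5=M[8]=4
$t5=4|8=12
$t3=8+4=12
$t4=2-1=1
cmp $t4, 0  (cmp 1,0)
bgt top: taken
$t5=M[12]=15
$t5=15|8=15
$t3=12+4=16
$t4=1-1=0
cmp $t4, 0  (cmp 0,0)
bgt top: not taken
sw $t5, (4) → M[4]=15
halt.
Total executed instructions: 29.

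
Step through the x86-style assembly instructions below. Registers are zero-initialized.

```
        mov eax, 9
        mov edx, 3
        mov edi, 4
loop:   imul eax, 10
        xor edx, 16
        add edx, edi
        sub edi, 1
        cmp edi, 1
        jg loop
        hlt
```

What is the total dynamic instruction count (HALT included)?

22

mov eax, 9 → eax=9
mov edx, 3 → edx=3
mov edi, 4 → edi=4
imul eax, 10 → eax=9*10=90
xor edx, 16 → edx=3^16=19
add edx, edi → edx=19+4=23
sub edi, 1 → edi=4-1=3
cmp edi, 1  (cmp 3,1)
jg loop: taken
imul eax, 10 → eax=90*10=900
xor edx, 16 → edx=23^16=7
add edx, edi → edx=7+3=10
sub edi, 1 → edi=3-1=2
cmp edi, 1  (cmp 2,1)
jg loop: taken
imul eax, 10 → eax=900*10=9000
xor edx, 16 → edx=10^16=26
add edx, edi → edx=26+2=28
sub edi, 1 → edi=2-1=1
cmp edi, 1  (cmp 1,1)
jg loop: not taken
halt.
Total executed instructions: 22.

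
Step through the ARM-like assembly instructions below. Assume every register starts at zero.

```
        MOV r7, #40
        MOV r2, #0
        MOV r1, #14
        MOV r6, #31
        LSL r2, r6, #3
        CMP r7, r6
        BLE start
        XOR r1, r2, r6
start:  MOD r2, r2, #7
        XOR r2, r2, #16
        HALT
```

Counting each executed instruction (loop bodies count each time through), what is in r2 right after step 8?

248

MOV r7, #40 → r7=40
MOV r2, #0 → r2=0
MOV r1, #14 → r1=14
MOV r6, #31 → r6=31
LSL r2, r6, #3 → r2=31<<3=248
CMP r7, r6  (cmp 40,31)
BLE start: not taken
XOR r1, r2, r6 → r1=248^31=231
After step 8: r2 = 248.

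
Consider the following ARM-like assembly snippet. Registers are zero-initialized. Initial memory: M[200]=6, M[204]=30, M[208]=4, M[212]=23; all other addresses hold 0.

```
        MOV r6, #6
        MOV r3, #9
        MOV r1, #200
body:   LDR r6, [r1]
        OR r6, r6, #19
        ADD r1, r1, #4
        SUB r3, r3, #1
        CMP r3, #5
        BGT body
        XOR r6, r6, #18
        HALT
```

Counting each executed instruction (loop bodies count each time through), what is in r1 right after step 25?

after MOV r6, #6: r6=6
after MOV r3, #9: r3=9
after MOV r1, #200: r1=200
after LDR r6, [r1]: r6=M[200]=6
after OR r6, r6, #19: r6=6|19=23
after ADD r1, r1, #4: r1=200+4=204
after SUB r3, r3, #1: r3=9-1=8
CMP r3, #5  (cmp 8,5)
BGT body: taken
after LDR r6, [r1]: r6=M[204]=30
after OR r6, r6, #19: r6=30|19=31
after ADD r1, r1, #4: r1=204+4=208
after SUB r3, r3, #1: r3=8-1=7
CMP r3, #5  (cmp 7,5)
BGT body: taken
after LDR r6, [r1]: r6=M[208]=4
after OR r6, r6, #19: r6=4|19=23
after ADD r1, r1, #4: r1=208+4=212
after SUB r3, r3, #1: r3=7-1=6
CMP r3, #5  (cmp 6,5)
BGT body: taken
after LDR r6, [r1]: r6=M[212]=23
after OR r6, r6, #19: r6=23|19=23
after ADD r1, r1, #4: r1=212+4=216
after SUB r3, r3, #1: r3=6-1=5
After step 25: r1 = 216.

216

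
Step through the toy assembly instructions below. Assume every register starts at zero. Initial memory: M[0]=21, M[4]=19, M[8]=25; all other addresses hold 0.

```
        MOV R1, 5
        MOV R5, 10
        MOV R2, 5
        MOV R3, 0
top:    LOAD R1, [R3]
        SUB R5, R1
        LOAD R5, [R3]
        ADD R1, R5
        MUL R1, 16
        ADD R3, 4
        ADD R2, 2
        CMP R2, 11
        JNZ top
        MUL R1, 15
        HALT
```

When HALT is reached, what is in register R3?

R1=5
R5=10
R2=5
R3=0
R1=M[0]=21
R5=10-21=-11
R5=M[0]=21
R1=21+21=42
R1=42*16=672
R3=0+4=4
R2=5+2=7
CMP R2, 11  (cmp 7,11)
JNZ top: taken
R1=M[4]=19
R5=21-19=2
R5=M[4]=19
R1=19+19=38
R1=38*16=608
R3=4+4=8
R2=7+2=9
CMP R2, 11  (cmp 9,11)
JNZ top: taken
R1=M[8]=25
R5=19-25=-6
R5=M[8]=25
R1=25+25=50
R1=50*16=800
R3=8+4=12
R2=9+2=11
CMP R2, 11  (cmp 11,11)
JNZ top: not taken
R1=800*15=12000
halt.

12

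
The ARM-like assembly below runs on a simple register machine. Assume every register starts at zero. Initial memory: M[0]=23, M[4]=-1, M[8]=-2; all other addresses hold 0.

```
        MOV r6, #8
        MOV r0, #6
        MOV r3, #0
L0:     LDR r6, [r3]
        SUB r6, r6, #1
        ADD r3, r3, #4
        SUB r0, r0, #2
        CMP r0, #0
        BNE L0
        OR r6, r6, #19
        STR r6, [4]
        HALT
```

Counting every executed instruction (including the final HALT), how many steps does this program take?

MOV r6, #8 → r6=8
MOV r0, #6 → r0=6
MOV r3, #0 → r3=0
LDR r6, [r3] → r6=M[0]=23
SUB r6, r6, #1 → r6=23-1=22
ADD r3, r3, #4 → r3=0+4=4
SUB r0, r0, #2 → r0=6-2=4
CMP r0, #0  (cmp 4,0)
BNE L0: taken
LDR r6, [r3] → r6=M[4]=-1
SUB r6, r6, #1 → r6=(-1)-1=-2
ADD r3, r3, #4 → r3=4+4=8
SUB r0, r0, #2 → r0=4-2=2
CMP r0, #0  (cmp 2,0)
BNE L0: taken
LDR r6, [r3] → r6=M[8]=-2
SUB r6, r6, #1 → r6=(-2)-1=-3
ADD r3, r3, #4 → r3=8+4=12
SUB r0, r0, #2 → r0=2-2=0
CMP r0, #0  (cmp 0,0)
BNE L0: not taken
OR r6, r6, #19 → r6=(-3)|19=-1
STR r6, [4] → M[4]=-1
halt.
Total executed instructions: 24.

24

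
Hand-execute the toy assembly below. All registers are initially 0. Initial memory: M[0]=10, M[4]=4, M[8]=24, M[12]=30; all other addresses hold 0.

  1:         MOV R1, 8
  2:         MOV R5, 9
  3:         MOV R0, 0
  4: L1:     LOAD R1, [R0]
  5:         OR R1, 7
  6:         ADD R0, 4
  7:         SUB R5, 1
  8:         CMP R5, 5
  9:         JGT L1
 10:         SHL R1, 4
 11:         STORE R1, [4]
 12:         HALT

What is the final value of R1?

496

after MOV R1, 8: R1=8
after MOV R5, 9: R5=9
after MOV R0, 0: R0=0
after LOAD R1, [R0]: R1=M[0]=10
after OR R1, 7: R1=10|7=15
after ADD R0, 4: R0=0+4=4
after SUB R5, 1: R5=9-1=8
CMP R5, 5  (cmp 8,5)
JGT L1: taken
after LOAD R1, [R0]: R1=M[4]=4
after OR R1, 7: R1=4|7=7
after ADD R0, 4: R0=4+4=8
after SUB R5, 1: R5=8-1=7
CMP R5, 5  (cmp 7,5)
JGT L1: taken
after LOAD R1, [R0]: R1=M[8]=24
after OR R1, 7: R1=24|7=31
after ADD R0, 4: R0=8+4=12
after SUB R5, 1: R5=7-1=6
CMP R5, 5  (cmp 6,5)
JGT L1: taken
after LOAD R1, [R0]: R1=M[12]=30
after OR R1, 7: R1=30|7=31
after ADD R0, 4: R0=12+4=16
after SUB R5, 1: R5=6-1=5
CMP R5, 5  (cmp 5,5)
JGT L1: not taken
after SHL R1, 4: R1=31<<4=496
STORE R1, [4] → M[4]=496
halt.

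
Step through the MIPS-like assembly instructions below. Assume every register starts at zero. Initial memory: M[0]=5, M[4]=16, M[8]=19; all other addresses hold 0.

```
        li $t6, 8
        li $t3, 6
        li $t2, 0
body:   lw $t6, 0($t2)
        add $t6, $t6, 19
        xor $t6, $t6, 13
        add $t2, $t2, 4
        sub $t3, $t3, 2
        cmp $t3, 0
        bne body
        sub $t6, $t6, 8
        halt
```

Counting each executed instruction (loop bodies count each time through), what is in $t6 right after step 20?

li $t6, 8 → $t6=8
li $t3, 6 → $t3=6
li $t2, 0 → $t2=0
lw $t6, 0($t2) → $t6=M[0]=5
add $t6, $t6, 19 → $t6=5+19=24
xor $t6, $t6, 13 → $t6=24^13=21
add $t2, $t2, 4 → $t2=0+4=4
sub $t3, $t3, 2 → $t3=6-2=4
cmp $t3, 0  (cmp 4,0)
bne body: taken
lw $t6, 0($t2) → $t6=M[4]=16
add $t6, $t6, 19 → $t6=16+19=35
xor $t6, $t6, 13 → $t6=35^13=46
add $t2, $t2, 4 → $t2=4+4=8
sub $t3, $t3, 2 → $t3=4-2=2
cmp $t3, 0  (cmp 2,0)
bne body: taken
lw $t6, 0($t2) → $t6=M[8]=19
add $t6, $t6, 19 → $t6=19+19=38
xor $t6, $t6, 13 → $t6=38^13=43
After step 20: $t6 = 43.

43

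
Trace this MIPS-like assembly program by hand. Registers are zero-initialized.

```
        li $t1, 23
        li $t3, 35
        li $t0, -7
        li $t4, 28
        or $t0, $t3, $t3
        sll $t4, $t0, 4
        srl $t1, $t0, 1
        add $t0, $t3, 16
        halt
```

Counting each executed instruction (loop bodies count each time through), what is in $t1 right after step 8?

17

li $t1, 23 → $t1=23
li $t3, 35 → $t3=35
li $t0, -7 → $t0=-7
li $t4, 28 → $t4=28
or $t0, $t3, $t3 → $t0=35|35=35
sll $t4, $t0, 4 → $t4=35<<4=560
srl $t1, $t0, 1 → $t1=35>>1=17
add $t0, $t3, 16 → $t0=35+16=51
After step 8: $t1 = 17.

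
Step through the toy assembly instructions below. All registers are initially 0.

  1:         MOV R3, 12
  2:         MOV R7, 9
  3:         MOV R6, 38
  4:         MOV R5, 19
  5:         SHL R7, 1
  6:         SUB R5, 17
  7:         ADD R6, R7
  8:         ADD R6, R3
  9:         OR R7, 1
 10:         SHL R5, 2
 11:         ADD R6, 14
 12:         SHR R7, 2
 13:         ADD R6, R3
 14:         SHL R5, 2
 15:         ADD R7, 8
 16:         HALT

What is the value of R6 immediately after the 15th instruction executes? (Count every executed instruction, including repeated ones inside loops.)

94

MOV R3, 12 → R3=12
MOV R7, 9 → R7=9
MOV R6, 38 → R6=38
MOV R5, 19 → R5=19
SHL R7, 1 → R7=9<<1=18
SUB R5, 17 → R5=19-17=2
ADD R6, R7 → R6=38+18=56
ADD R6, R3 → R6=56+12=68
OR R7, 1 → R7=18|1=19
SHL R5, 2 → R5=2<<2=8
ADD R6, 14 → R6=68+14=82
SHR R7, 2 → R7=19>>2=4
ADD R6, R3 → R6=82+12=94
SHL R5, 2 → R5=8<<2=32
ADD R7, 8 → R7=4+8=12
After step 15: R6 = 94.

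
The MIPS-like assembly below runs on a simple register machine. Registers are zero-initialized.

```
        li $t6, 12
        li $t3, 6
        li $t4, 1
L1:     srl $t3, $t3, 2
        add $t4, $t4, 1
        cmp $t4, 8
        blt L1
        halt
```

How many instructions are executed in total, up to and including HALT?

32

$t6=12
$t3=6
$t4=1
$t3=6>>2=1
$t4=1+1=2
cmp $t4, 8  (cmp 2,8)
blt L1: taken
$t3=1>>2=0
$t4=2+1=3
cmp $t4, 8  (cmp 3,8)
blt L1: taken
$t3=0>>2=0
$t4=3+1=4
cmp $t4, 8  (cmp 4,8)
blt L1: taken
$t3=0>>2=0
$t4=4+1=5
cmp $t4, 8  (cmp 5,8)
blt L1: taken
$t3=0>>2=0
$t4=5+1=6
cmp $t4, 8  (cmp 6,8)
blt L1: taken
$t3=0>>2=0
$t4=6+1=7
cmp $t4, 8  (cmp 7,8)
blt L1: taken
$t3=0>>2=0
$t4=7+1=8
cmp $t4, 8  (cmp 8,8)
blt L1: not taken
halt.
Total executed instructions: 32.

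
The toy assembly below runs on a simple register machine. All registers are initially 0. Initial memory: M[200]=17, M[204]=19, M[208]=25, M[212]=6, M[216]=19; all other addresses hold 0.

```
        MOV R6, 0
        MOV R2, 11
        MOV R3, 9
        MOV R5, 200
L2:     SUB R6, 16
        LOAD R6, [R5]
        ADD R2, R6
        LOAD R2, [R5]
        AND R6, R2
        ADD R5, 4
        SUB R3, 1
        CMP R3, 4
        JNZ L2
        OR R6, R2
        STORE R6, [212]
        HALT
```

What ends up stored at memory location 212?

19

after MOV R6, 0: R6=0
after MOV R2, 11: R2=11
after MOV R3, 9: R3=9
after MOV R5, 200: R5=200
after SUB R6, 16: R6=0-16=-16
after LOAD R6, [R5]: R6=M[200]=17
after ADD R2, R6: R2=11+17=28
after LOAD R2, [R5]: R2=M[200]=17
after AND R6, R2: R6=17&17=17
after ADD R5, 4: R5=200+4=204
after SUB R3, 1: R3=9-1=8
CMP R3, 4  (cmp 8,4)
JNZ L2: taken
after SUB R6, 16: R6=17-16=1
after LOAD R6, [R5]: R6=M[204]=19
after ADD R2, R6: R2=17+19=36
after LOAD R2, [R5]: R2=M[204]=19
after AND R6, R2: R6=19&19=19
after ADD R5, 4: R5=204+4=208
after SUB R3, 1: R3=8-1=7
CMP R3, 4  (cmp 7,4)
JNZ L2: taken
after SUB R6, 16: R6=19-16=3
after LOAD R6, [R5]: R6=M[208]=25
after ADD R2, R6: R2=19+25=44
after LOAD R2, [R5]: R2=M[208]=25
after AND R6, R2: R6=25&25=25
after ADD R5, 4: R5=208+4=212
after SUB R3, 1: R3=7-1=6
CMP R3, 4  (cmp 6,4)
JNZ L2: taken
after SUB R6, 16: R6=25-16=9
after LOAD R6, [R5]: R6=M[212]=6
after ADD R2, R6: R2=25+6=31
after LOAD R2, [R5]: R2=M[212]=6
after AND R6, R2: R6=6&6=6
after ADD R5, 4: R5=212+4=216
after SUB R3, 1: R3=6-1=5
CMP R3, 4  (cmp 5,4)
JNZ L2: taken
after SUB R6, 16: R6=6-16=-10
after LOAD R6, [R5]: R6=M[216]=19
after ADD R2, R6: R2=6+19=25
after LOAD R2, [R5]: R2=M[216]=19
after AND R6, R2: R6=19&19=19
after ADD R5, 4: R5=216+4=220
after SUB R3, 1: R3=5-1=4
CMP R3, 4  (cmp 4,4)
JNZ L2: not taken
after OR R6, R2: R6=19|19=19
STORE R6, [212] → M[212]=19
halt.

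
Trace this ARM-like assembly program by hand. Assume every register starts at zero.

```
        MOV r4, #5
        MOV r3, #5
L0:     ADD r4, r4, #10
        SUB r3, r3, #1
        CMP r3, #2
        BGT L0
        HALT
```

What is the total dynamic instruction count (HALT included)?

15

after MOV r4, #5: r4=5
after MOV r3, #5: r3=5
after ADD r4, r4, #10: r4=5+10=15
after SUB r3, r3, #1: r3=5-1=4
CMP r3, #2  (cmp 4,2)
BGT L0: taken
after ADD r4, r4, #10: r4=15+10=25
after SUB r3, r3, #1: r3=4-1=3
CMP r3, #2  (cmp 3,2)
BGT L0: taken
after ADD r4, r4, #10: r4=25+10=35
after SUB r3, r3, #1: r3=3-1=2
CMP r3, #2  (cmp 2,2)
BGT L0: not taken
halt.
Total executed instructions: 15.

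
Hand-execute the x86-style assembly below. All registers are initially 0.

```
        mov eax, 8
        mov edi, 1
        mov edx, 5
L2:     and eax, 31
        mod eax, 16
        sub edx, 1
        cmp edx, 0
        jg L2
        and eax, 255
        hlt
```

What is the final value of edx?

0

eax=8
edi=1
edx=5
eax=8&31=8
eax=8%16=8
edx=5-1=4
cmp edx, 0  (cmp 4,0)
jg L2: taken
eax=8&31=8
eax=8%16=8
edx=4-1=3
cmp edx, 0  (cmp 3,0)
jg L2: taken
eax=8&31=8
eax=8%16=8
edx=3-1=2
cmp edx, 0  (cmp 2,0)
jg L2: taken
eax=8&31=8
eax=8%16=8
edx=2-1=1
cmp edx, 0  (cmp 1,0)
jg L2: taken
eax=8&31=8
eax=8%16=8
edx=1-1=0
cmp edx, 0  (cmp 0,0)
jg L2: not taken
eax=8&255=8
halt.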